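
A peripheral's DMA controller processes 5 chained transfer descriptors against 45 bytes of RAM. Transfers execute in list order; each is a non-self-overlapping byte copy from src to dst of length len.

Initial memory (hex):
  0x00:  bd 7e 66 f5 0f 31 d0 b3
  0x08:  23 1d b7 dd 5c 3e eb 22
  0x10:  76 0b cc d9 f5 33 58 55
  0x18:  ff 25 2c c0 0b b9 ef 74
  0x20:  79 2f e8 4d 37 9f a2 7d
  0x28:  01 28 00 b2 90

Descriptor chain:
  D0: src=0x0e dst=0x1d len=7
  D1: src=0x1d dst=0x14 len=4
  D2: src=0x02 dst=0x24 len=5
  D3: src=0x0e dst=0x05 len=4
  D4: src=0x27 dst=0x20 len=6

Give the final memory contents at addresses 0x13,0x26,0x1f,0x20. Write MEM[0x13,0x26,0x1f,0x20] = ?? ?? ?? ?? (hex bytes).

#0 dst[0x1d+7] := {0xeb,0x22,0x76,0x0b,0xcc,0xd9,0xf5}
#1 dst[0x14+4] := {0xeb,0x22,0x76,0x0b}
#2 dst[0x24+5] := {0x66,0xf5,0x0f,0x31,0xd0}
#3 dst[0x05+4] := {0xeb,0x22,0x76,0x0b}
#4 dst[0x20+6] := {0x31,0xd0,0x28,0x00,0xb2,0x90}
query mem[0x13]=0xd9, mem[0x26]=0x0f, mem[0x1f]=0x76, mem[0x20]=0x31

MEM[0x13,0x26,0x1f,0x20] = d9 0f 76 31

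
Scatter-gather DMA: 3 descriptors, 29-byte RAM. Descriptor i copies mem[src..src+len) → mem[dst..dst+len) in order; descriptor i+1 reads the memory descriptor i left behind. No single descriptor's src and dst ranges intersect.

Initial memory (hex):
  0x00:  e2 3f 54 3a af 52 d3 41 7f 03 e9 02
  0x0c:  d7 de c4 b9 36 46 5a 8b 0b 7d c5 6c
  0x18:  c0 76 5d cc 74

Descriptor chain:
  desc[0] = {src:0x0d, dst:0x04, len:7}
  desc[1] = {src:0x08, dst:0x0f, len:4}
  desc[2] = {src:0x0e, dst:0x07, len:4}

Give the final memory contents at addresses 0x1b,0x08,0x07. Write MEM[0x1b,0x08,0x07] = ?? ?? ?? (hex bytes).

MEM[0x1b,0x08,0x07] = cc 46 c4

D0: mem[0x04..0x0a] <- [de c4 b9 36 46 5a 8b]
D1: mem[0x0f..0x12] <- [46 5a 8b 02]
D2: mem[0x07..0x0a] <- [c4 46 5a 8b]
query mem[0x1b]=0xcc, mem[0x08]=0x46, mem[0x07]=0xc4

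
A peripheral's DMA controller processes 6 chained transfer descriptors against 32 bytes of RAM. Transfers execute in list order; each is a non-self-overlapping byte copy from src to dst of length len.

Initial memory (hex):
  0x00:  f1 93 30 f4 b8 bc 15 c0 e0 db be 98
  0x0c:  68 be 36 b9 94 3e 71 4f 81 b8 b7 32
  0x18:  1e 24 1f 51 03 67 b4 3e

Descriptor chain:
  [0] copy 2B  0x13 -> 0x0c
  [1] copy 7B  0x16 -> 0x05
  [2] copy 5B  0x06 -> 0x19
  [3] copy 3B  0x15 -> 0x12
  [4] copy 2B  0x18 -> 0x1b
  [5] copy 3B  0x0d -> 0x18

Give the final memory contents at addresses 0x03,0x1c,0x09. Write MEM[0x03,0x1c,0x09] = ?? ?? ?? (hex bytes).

MEM[0x03,0x1c,0x09] = f4 32 1f

  after D0: wrote 2B at 0x0c = 4f81
  after D1: wrote 7B at 0x05 = b7321e241f5103
  after D2: wrote 5B at 0x19 = 321e241f51
  after D3: wrote 3B at 0x12 = b8b732
  after D4: wrote 2B at 0x1b = 1e32
  after D5: wrote 3B at 0x18 = 8136b9
query mem[0x03]=0xf4, mem[0x1c]=0x32, mem[0x09]=0x1f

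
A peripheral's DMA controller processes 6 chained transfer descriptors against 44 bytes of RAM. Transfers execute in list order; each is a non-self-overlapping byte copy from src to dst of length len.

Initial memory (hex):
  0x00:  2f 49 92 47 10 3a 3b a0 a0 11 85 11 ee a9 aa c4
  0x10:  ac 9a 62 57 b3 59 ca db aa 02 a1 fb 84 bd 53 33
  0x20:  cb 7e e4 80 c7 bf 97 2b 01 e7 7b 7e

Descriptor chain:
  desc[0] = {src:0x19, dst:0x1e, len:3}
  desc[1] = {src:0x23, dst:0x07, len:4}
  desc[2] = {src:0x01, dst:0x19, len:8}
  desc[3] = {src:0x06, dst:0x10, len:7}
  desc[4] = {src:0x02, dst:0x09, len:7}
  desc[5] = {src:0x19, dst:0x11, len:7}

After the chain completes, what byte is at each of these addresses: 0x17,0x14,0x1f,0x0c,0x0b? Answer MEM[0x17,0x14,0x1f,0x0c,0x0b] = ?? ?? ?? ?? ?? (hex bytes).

  after D0: wrote 3B at 0x1e = 02a1fb
  after D1: wrote 4B at 0x07 = 80c7bf97
  after D2: wrote 8B at 0x19 = 499247103a3b80c7
  after D3: wrote 7B at 0x10 = 3b80c7bf9711ee
  after D4: wrote 7B at 0x09 = 9247103a3b80c7
  after D5: wrote 7B at 0x11 = 499247103a3b80
query mem[0x17]=0x80, mem[0x14]=0x10, mem[0x1f]=0x80, mem[0x0c]=0x3a, mem[0x0b]=0x10

MEM[0x17,0x14,0x1f,0x0c,0x0b] = 80 10 80 3a 10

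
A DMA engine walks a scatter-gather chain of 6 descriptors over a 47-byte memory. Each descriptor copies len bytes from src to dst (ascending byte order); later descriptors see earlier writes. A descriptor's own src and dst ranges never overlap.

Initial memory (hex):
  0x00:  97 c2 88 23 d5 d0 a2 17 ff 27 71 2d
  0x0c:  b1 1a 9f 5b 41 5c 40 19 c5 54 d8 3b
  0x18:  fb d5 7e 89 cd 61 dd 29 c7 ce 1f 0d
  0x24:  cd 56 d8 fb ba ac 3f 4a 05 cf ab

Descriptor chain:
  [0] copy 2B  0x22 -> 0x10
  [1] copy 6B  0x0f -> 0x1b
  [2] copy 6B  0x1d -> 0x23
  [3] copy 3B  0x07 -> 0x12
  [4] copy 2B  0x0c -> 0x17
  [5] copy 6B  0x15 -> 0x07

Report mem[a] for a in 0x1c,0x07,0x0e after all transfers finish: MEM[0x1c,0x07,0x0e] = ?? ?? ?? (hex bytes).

  after D0: wrote 2B at 0x10 = 1f0d
  after D1: wrote 6B at 0x1b = 5b1f0d4019c5
  after D2: wrote 6B at 0x23 = 0d4019c5ce1f
  after D3: wrote 3B at 0x12 = 17ff27
  after D4: wrote 2B at 0x17 = b11a
  after D5: wrote 6B at 0x07 = 54d8b11ad57e
query mem[0x1c]=0x1f, mem[0x07]=0x54, mem[0x0e]=0x9f

MEM[0x1c,0x07,0x0e] = 1f 54 9f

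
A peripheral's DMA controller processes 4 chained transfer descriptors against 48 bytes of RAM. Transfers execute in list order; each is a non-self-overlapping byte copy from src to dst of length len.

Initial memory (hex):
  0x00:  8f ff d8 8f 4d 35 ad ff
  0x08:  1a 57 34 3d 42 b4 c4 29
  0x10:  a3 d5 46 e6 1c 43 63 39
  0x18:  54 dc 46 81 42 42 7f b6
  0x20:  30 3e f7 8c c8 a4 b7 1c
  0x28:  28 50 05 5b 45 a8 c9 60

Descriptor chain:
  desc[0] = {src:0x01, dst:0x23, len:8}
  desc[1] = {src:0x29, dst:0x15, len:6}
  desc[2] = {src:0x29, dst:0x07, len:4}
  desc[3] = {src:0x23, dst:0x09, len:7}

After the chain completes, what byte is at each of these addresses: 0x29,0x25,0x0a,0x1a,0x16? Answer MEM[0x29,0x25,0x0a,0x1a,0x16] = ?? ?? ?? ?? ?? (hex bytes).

MEM[0x29,0x25,0x0a,0x1a,0x16] = ff 8f d8 c9 1a

[0] 0x01->0x23 len=8 : ff d8 8f 4d 35 ad ff 1a
[1] 0x29->0x15 len=6 : ff 1a 5b 45 a8 c9
[2] 0x29->0x07 len=4 : ff 1a 5b 45
[3] 0x23->0x09 len=7 : ff d8 8f 4d 35 ad ff
query mem[0x29]=0xff, mem[0x25]=0x8f, mem[0x0a]=0xd8, mem[0x1a]=0xc9, mem[0x16]=0x1a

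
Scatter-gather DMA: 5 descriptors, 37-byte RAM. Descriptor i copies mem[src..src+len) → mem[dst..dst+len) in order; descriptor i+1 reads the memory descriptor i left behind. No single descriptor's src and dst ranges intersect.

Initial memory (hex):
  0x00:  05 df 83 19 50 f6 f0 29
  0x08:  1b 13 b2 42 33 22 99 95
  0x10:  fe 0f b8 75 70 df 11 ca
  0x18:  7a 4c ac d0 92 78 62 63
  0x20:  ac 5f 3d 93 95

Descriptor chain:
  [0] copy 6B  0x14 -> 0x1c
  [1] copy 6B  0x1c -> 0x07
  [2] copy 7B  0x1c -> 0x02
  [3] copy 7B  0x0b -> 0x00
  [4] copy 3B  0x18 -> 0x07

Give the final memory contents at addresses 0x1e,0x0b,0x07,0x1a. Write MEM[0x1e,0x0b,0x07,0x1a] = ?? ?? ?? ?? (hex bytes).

MEM[0x1e,0x0b,0x07,0x1a] = 11 7a 7a ac

  after D0: wrote 6B at 0x1c = 70df11ca7a4c
  after D1: wrote 6B at 0x07 = 70df11ca7a4c
  after D2: wrote 7B at 0x02 = 70df11ca7a4c3d
  after D3: wrote 7B at 0x00 = 7a4c229995fe0f
  after D4: wrote 3B at 0x07 = 7a4cac
query mem[0x1e]=0x11, mem[0x0b]=0x7a, mem[0x07]=0x7a, mem[0x1a]=0xac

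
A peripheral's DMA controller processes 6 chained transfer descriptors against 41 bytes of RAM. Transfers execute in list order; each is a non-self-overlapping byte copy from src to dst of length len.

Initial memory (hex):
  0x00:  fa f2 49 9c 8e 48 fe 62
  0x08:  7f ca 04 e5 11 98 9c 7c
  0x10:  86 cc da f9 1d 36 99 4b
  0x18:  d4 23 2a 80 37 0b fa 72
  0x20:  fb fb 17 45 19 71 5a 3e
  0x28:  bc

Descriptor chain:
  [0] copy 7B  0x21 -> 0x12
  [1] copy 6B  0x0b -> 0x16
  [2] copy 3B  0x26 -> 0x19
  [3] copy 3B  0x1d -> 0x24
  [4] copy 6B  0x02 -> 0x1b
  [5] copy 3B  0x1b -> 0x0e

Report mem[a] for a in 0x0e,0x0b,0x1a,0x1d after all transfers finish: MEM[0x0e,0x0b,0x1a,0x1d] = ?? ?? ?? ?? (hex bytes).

  after D0: wrote 7B at 0x12 = fb174519715a3e
  after D1: wrote 6B at 0x16 = e511989c7c86
  after D2: wrote 3B at 0x19 = 5a3ebc
  after D3: wrote 3B at 0x24 = 0bfa72
  after D4: wrote 6B at 0x1b = 499c8e48fe62
  after D5: wrote 3B at 0x0e = 499c8e
query mem[0x0e]=0x49, mem[0x0b]=0xe5, mem[0x1a]=0x3e, mem[0x1d]=0x8e

MEM[0x0e,0x0b,0x1a,0x1d] = 49 e5 3e 8e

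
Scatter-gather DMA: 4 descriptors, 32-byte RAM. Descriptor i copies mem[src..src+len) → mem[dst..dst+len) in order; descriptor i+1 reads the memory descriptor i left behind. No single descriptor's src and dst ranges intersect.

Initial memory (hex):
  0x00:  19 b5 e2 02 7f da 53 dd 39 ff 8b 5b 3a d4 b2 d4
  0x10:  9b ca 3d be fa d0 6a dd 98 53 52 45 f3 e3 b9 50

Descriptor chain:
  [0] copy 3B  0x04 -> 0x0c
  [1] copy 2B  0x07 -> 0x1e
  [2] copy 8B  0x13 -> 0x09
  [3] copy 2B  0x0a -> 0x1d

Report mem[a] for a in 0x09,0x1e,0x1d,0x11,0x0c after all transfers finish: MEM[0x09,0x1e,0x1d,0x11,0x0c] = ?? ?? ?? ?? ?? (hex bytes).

MEM[0x09,0x1e,0x1d,0x11,0x0c] = be d0 fa ca 6a

#0 dst[0x0c+3] := {0x7f,0xda,0x53}
#1 dst[0x1e+2] := {0xdd,0x39}
#2 dst[0x09+8] := {0xbe,0xfa,0xd0,0x6a,0xdd,0x98,0x53,0x52}
#3 dst[0x1d+2] := {0xfa,0xd0}
query mem[0x09]=0xbe, mem[0x1e]=0xd0, mem[0x1d]=0xfa, mem[0x11]=0xca, mem[0x0c]=0x6a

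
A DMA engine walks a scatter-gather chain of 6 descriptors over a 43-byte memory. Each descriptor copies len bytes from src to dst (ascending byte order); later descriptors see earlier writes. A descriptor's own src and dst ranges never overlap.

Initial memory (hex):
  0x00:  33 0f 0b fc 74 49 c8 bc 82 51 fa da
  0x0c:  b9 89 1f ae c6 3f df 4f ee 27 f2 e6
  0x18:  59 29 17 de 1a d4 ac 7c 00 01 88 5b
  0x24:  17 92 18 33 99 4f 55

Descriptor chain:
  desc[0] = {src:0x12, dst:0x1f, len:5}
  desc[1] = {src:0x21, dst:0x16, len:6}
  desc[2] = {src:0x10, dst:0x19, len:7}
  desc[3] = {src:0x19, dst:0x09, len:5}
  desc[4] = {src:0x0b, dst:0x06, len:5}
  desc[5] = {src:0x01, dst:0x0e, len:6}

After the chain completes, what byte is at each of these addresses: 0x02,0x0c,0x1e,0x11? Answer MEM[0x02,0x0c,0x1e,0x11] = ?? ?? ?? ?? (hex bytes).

MEM[0x02,0x0c,0x1e,0x11] = 0b 4f 27 74

  after D0: wrote 5B at 0x1f = df4fee27f2
  after D1: wrote 6B at 0x16 = ee27f2179218
  after D2: wrote 7B at 0x19 = c63fdf4fee27ee
  after D3: wrote 5B at 0x09 = c63fdf4fee
  after D4: wrote 5B at 0x06 = df4fee1fae
  after D5: wrote 6B at 0x0e = 0f0bfc7449df
query mem[0x02]=0x0b, mem[0x0c]=0x4f, mem[0x1e]=0x27, mem[0x11]=0x74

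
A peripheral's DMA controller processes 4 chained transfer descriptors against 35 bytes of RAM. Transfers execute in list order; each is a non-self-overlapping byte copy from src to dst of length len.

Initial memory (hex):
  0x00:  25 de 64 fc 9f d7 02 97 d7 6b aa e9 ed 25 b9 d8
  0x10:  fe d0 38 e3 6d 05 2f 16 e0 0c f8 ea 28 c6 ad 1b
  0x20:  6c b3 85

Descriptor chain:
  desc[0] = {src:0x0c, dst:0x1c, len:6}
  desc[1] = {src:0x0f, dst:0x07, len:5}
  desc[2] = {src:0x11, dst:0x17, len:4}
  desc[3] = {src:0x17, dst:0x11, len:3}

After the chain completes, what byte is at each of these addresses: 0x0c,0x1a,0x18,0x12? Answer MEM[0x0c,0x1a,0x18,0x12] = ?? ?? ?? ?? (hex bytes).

MEM[0x0c,0x1a,0x18,0x12] = ed 6d 38 38

[0] 0x0c->0x1c len=6 : ed 25 b9 d8 fe d0
[1] 0x0f->0x07 len=5 : d8 fe d0 38 e3
[2] 0x11->0x17 len=4 : d0 38 e3 6d
[3] 0x17->0x11 len=3 : d0 38 e3
query mem[0x0c]=0xed, mem[0x1a]=0x6d, mem[0x18]=0x38, mem[0x12]=0x38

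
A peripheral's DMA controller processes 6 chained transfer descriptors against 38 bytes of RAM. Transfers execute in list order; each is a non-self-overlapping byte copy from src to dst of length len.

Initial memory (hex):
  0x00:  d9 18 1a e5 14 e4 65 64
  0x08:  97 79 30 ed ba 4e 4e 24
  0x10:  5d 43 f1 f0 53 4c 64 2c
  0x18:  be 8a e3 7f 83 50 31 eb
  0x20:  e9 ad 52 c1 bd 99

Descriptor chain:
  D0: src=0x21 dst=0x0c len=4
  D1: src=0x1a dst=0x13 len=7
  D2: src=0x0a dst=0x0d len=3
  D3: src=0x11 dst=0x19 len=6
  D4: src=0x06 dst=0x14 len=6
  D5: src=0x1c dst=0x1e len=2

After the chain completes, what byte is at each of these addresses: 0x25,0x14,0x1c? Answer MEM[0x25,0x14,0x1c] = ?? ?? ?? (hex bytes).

#0 dst[0x0c+4] := {0xad,0x52,0xc1,0xbd}
#1 dst[0x13+7] := {0xe3,0x7f,0x83,0x50,0x31,0xeb,0xe9}
#2 dst[0x0d+3] := {0x30,0xed,0xad}
#3 dst[0x19+6] := {0x43,0xf1,0xe3,0x7f,0x83,0x50}
#4 dst[0x14+6] := {0x65,0x64,0x97,0x79,0x30,0xed}
#5 dst[0x1e+2] := {0x7f,0x83}
query mem[0x25]=0x99, mem[0x14]=0x65, mem[0x1c]=0x7f

MEM[0x25,0x14,0x1c] = 99 65 7f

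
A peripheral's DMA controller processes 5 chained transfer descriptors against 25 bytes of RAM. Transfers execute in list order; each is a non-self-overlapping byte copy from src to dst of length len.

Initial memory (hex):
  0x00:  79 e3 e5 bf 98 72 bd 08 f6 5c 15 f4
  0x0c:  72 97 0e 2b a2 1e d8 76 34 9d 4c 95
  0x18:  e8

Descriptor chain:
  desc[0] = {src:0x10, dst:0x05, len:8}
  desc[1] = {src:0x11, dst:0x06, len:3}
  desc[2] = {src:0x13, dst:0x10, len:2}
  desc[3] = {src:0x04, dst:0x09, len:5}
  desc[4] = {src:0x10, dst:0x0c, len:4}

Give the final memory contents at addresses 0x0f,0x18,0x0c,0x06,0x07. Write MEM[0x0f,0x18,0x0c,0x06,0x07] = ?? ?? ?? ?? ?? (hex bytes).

#0 dst[0x05+8] := {0xa2,0x1e,0xd8,0x76,0x34,0x9d,0x4c,0x95}
#1 dst[0x06+3] := {0x1e,0xd8,0x76}
#2 dst[0x10+2] := {0x76,0x34}
#3 dst[0x09+5] := {0x98,0xa2,0x1e,0xd8,0x76}
#4 dst[0x0c+4] := {0x76,0x34,0xd8,0x76}
query mem[0x0f]=0x76, mem[0x18]=0xe8, mem[0x0c]=0x76, mem[0x06]=0x1e, mem[0x07]=0xd8

MEM[0x0f,0x18,0x0c,0x06,0x07] = 76 e8 76 1e d8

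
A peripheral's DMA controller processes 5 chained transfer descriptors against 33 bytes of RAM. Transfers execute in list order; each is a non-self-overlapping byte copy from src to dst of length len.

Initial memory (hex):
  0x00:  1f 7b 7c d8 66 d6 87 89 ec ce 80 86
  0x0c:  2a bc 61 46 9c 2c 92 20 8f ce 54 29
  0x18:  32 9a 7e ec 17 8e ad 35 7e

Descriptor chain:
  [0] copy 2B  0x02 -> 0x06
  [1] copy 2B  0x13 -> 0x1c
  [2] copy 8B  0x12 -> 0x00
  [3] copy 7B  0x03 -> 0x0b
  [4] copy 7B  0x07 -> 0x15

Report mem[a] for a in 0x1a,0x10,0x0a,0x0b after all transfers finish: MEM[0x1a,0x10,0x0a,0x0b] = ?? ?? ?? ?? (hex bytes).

MEM[0x1a,0x10,0x0a,0x0b] = 54 ec 80 ce

#0 dst[0x06+2] := {0x7c,0xd8}
#1 dst[0x1c+2] := {0x20,0x8f}
#2 dst[0x00+8] := {0x92,0x20,0x8f,0xce,0x54,0x29,0x32,0x9a}
#3 dst[0x0b+7] := {0xce,0x54,0x29,0x32,0x9a,0xec,0xce}
#4 dst[0x15+7] := {0x9a,0xec,0xce,0x80,0xce,0x54,0x29}
query mem[0x1a]=0x54, mem[0x10]=0xec, mem[0x0a]=0x80, mem[0x0b]=0xce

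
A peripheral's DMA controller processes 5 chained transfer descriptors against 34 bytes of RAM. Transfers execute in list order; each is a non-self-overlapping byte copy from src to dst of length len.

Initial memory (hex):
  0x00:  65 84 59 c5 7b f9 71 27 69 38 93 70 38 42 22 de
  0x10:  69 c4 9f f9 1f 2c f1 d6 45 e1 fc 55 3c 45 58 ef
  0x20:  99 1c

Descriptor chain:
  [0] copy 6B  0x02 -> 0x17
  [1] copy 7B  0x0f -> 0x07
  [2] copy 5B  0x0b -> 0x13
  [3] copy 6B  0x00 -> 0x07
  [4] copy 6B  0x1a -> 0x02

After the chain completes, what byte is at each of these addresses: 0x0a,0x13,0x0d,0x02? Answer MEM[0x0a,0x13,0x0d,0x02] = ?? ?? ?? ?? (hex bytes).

MEM[0x0a,0x13,0x0d,0x02] = c5 f9 2c f9

[0] 0x02->0x17 len=6 : 59 c5 7b f9 71 27
[1] 0x0f->0x07 len=7 : de 69 c4 9f f9 1f 2c
[2] 0x0b->0x13 len=5 : f9 1f 2c 22 de
[3] 0x00->0x07 len=6 : 65 84 59 c5 7b f9
[4] 0x1a->0x02 len=6 : f9 71 27 45 58 ef
query mem[0x0a]=0xc5, mem[0x13]=0xf9, mem[0x0d]=0x2c, mem[0x02]=0xf9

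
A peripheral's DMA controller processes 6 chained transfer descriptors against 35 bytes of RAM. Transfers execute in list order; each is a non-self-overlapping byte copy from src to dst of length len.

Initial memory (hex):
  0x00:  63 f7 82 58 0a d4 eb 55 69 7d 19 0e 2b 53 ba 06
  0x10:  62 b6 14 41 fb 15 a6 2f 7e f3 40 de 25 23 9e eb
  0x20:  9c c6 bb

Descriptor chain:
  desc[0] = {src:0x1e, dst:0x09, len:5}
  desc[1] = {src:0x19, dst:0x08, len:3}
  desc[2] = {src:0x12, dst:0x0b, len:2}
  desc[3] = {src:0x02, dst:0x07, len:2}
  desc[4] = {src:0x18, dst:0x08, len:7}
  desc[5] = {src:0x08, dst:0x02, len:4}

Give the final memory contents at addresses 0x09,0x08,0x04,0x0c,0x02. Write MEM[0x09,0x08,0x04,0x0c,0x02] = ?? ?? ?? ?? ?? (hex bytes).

#0 dst[0x09+5] := {0x9e,0xeb,0x9c,0xc6,0xbb}
#1 dst[0x08+3] := {0xf3,0x40,0xde}
#2 dst[0x0b+2] := {0x14,0x41}
#3 dst[0x07+2] := {0x82,0x58}
#4 dst[0x08+7] := {0x7e,0xf3,0x40,0xde,0x25,0x23,0x9e}
#5 dst[0x02+4] := {0x7e,0xf3,0x40,0xde}
query mem[0x09]=0xf3, mem[0x08]=0x7e, mem[0x04]=0x40, mem[0x0c]=0x25, mem[0x02]=0x7e

MEM[0x09,0x08,0x04,0x0c,0x02] = f3 7e 40 25 7e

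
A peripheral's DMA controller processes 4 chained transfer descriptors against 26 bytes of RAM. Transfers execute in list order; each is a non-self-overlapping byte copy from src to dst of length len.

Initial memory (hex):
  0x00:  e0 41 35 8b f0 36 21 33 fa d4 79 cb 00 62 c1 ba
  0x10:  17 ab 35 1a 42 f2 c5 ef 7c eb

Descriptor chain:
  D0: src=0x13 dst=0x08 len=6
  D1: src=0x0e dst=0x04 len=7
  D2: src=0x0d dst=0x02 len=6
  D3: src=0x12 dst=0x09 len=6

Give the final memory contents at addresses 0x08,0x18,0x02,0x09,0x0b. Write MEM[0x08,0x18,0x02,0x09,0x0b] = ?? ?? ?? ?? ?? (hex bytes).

MEM[0x08,0x18,0x02,0x09,0x0b] = 35 7c 7c 35 42

D0: mem[0x08..0x0d] <- [1a 42 f2 c5 ef 7c]
D1: mem[0x04..0x0a] <- [c1 ba 17 ab 35 1a 42]
D2: mem[0x02..0x07] <- [7c c1 ba 17 ab 35]
D3: mem[0x09..0x0e] <- [35 1a 42 f2 c5 ef]
query mem[0x08]=0x35, mem[0x18]=0x7c, mem[0x02]=0x7c, mem[0x09]=0x35, mem[0x0b]=0x42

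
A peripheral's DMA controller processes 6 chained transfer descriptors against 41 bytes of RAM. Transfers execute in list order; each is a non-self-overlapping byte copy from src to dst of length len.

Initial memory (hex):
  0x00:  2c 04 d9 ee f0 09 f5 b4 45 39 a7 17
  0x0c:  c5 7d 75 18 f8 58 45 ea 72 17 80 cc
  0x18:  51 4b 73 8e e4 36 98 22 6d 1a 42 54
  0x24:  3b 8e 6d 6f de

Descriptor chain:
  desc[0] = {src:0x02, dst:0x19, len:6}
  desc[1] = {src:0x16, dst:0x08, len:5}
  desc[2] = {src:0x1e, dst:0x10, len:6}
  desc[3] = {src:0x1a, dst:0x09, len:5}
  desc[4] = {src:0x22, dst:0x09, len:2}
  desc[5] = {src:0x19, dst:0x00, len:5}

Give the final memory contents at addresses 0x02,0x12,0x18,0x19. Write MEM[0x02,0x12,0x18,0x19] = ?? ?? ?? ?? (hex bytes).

MEM[0x02,0x12,0x18,0x19] = f0 6d 51 d9

D0: mem[0x19..0x1e] <- [d9 ee f0 09 f5 b4]
D1: mem[0x08..0x0c] <- [80 cc 51 d9 ee]
D2: mem[0x10..0x15] <- [b4 22 6d 1a 42 54]
D3: mem[0x09..0x0d] <- [ee f0 09 f5 b4]
D4: mem[0x09..0x0a] <- [42 54]
D5: mem[0x00..0x04] <- [d9 ee f0 09 f5]
query mem[0x02]=0xf0, mem[0x12]=0x6d, mem[0x18]=0x51, mem[0x19]=0xd9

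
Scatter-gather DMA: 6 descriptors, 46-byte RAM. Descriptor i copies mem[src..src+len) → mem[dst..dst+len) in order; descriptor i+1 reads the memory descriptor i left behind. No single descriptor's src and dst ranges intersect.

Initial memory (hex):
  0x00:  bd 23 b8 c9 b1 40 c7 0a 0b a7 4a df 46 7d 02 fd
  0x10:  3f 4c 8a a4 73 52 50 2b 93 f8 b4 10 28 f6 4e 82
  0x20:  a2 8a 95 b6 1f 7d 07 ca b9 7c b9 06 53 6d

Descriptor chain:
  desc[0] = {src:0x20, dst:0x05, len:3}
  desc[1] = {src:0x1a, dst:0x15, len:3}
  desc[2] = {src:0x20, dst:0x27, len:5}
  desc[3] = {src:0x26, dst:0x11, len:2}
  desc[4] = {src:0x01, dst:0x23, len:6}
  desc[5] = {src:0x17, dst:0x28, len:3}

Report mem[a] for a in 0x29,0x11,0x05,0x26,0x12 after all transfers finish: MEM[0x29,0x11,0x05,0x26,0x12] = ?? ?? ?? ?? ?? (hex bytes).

MEM[0x29,0x11,0x05,0x26,0x12] = 93 07 a2 b1 a2

#0 dst[0x05+3] := {0xa2,0x8a,0x95}
#1 dst[0x15+3] := {0xb4,0x10,0x28}
#2 dst[0x27+5] := {0xa2,0x8a,0x95,0xb6,0x1f}
#3 dst[0x11+2] := {0x07,0xa2}
#4 dst[0x23+6] := {0x23,0xb8,0xc9,0xb1,0xa2,0x8a}
#5 dst[0x28+3] := {0x28,0x93,0xf8}
query mem[0x29]=0x93, mem[0x11]=0x07, mem[0x05]=0xa2, mem[0x26]=0xb1, mem[0x12]=0xa2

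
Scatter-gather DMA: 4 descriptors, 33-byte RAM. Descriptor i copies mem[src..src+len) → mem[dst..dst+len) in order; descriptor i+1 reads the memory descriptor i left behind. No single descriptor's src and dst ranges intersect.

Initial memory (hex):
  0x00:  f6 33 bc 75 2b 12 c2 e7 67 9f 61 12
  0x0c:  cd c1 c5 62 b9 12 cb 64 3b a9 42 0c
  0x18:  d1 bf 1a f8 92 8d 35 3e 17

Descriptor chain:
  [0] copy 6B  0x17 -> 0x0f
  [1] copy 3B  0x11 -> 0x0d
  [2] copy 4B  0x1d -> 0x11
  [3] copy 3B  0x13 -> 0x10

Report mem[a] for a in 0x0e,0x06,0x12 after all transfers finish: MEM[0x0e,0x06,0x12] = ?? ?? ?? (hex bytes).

MEM[0x0e,0x06,0x12] = 1a c2 a9

#0 dst[0x0f+6] := {0x0c,0xd1,0xbf,0x1a,0xf8,0x92}
#1 dst[0x0d+3] := {0xbf,0x1a,0xf8}
#2 dst[0x11+4] := {0x8d,0x35,0x3e,0x17}
#3 dst[0x10+3] := {0x3e,0x17,0xa9}
query mem[0x0e]=0x1a, mem[0x06]=0xc2, mem[0x12]=0xa9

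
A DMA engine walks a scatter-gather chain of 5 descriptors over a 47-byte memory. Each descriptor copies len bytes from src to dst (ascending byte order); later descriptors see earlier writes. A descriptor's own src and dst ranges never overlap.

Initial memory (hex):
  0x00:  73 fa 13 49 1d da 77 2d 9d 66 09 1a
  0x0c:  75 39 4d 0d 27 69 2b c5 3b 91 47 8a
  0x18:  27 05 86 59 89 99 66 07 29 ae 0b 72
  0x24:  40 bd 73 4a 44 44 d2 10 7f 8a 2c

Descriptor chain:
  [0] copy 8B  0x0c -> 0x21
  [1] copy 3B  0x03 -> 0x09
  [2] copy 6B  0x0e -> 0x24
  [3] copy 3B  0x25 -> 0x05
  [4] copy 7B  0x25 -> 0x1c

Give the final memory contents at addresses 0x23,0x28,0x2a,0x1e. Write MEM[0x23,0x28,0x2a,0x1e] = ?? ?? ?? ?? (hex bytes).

MEM[0x23,0x28,0x2a,0x1e] = 4d 2b d2 69

#0 dst[0x21+8] := {0x75,0x39,0x4d,0x0d,0x27,0x69,0x2b,0xc5}
#1 dst[0x09+3] := {0x49,0x1d,0xda}
#2 dst[0x24+6] := {0x4d,0x0d,0x27,0x69,0x2b,0xc5}
#3 dst[0x05+3] := {0x0d,0x27,0x69}
#4 dst[0x1c+7] := {0x0d,0x27,0x69,0x2b,0xc5,0xd2,0x10}
query mem[0x23]=0x4d, mem[0x28]=0x2b, mem[0x2a]=0xd2, mem[0x1e]=0x69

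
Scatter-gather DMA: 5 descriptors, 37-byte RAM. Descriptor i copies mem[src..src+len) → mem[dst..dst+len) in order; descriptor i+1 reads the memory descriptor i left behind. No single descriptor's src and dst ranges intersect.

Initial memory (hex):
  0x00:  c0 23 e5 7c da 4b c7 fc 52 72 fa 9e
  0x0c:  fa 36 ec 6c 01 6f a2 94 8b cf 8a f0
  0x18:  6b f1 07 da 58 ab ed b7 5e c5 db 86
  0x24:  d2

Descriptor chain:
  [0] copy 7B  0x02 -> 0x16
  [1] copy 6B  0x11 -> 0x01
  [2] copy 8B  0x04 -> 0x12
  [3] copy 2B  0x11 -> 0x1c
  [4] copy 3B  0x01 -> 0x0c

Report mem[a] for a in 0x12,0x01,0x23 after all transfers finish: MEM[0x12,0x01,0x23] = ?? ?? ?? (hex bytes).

D0: mem[0x16..0x1c] <- [e5 7c da 4b c7 fc 52]
D1: mem[0x01..0x06] <- [6f a2 94 8b cf e5]
D2: mem[0x12..0x19] <- [8b cf e5 fc 52 72 fa 9e]
D3: mem[0x1c..0x1d] <- [6f 8b]
D4: mem[0x0c..0x0e] <- [6f a2 94]
query mem[0x12]=0x8b, mem[0x01]=0x6f, mem[0x23]=0x86

MEM[0x12,0x01,0x23] = 8b 6f 86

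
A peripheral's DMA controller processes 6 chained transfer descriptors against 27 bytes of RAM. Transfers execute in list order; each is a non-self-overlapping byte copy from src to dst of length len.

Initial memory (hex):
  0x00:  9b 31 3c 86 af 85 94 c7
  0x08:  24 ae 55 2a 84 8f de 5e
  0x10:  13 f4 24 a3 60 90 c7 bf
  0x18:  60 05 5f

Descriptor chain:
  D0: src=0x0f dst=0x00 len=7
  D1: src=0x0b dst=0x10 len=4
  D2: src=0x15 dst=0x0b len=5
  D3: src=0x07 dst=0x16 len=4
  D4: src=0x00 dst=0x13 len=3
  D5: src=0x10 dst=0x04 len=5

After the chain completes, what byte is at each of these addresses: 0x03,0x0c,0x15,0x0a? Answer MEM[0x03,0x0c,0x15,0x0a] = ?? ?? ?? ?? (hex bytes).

#0 dst[0x00+7] := {0x5e,0x13,0xf4,0x24,0xa3,0x60,0x90}
#1 dst[0x10+4] := {0x2a,0x84,0x8f,0xde}
#2 dst[0x0b+5] := {0x90,0xc7,0xbf,0x60,0x05}
#3 dst[0x16+4] := {0xc7,0x24,0xae,0x55}
#4 dst[0x13+3] := {0x5e,0x13,0xf4}
#5 dst[0x04+5] := {0x2a,0x84,0x8f,0x5e,0x13}
query mem[0x03]=0x24, mem[0x0c]=0xc7, mem[0x15]=0xf4, mem[0x0a]=0x55

MEM[0x03,0x0c,0x15,0x0a] = 24 c7 f4 55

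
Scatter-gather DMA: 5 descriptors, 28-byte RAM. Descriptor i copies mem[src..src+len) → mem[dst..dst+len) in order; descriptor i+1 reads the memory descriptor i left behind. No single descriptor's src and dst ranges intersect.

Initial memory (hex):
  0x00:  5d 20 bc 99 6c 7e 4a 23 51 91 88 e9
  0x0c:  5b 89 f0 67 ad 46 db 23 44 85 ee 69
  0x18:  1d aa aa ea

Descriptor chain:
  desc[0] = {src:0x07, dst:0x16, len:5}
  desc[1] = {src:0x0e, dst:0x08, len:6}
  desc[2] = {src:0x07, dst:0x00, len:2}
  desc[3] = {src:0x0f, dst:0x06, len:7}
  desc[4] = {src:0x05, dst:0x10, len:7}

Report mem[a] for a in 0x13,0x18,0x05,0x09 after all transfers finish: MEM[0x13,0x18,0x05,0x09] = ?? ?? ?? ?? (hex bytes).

  after D0: wrote 5B at 0x16 = 23519188e9
  after D1: wrote 6B at 0x08 = f067ad46db23
  after D2: wrote 2B at 0x00 = 23f0
  after D3: wrote 7B at 0x06 = 67ad46db234485
  after D4: wrote 7B at 0x10 = 7e67ad46db2344
query mem[0x13]=0x46, mem[0x18]=0x91, mem[0x05]=0x7e, mem[0x09]=0xdb

MEM[0x13,0x18,0x05,0x09] = 46 91 7e db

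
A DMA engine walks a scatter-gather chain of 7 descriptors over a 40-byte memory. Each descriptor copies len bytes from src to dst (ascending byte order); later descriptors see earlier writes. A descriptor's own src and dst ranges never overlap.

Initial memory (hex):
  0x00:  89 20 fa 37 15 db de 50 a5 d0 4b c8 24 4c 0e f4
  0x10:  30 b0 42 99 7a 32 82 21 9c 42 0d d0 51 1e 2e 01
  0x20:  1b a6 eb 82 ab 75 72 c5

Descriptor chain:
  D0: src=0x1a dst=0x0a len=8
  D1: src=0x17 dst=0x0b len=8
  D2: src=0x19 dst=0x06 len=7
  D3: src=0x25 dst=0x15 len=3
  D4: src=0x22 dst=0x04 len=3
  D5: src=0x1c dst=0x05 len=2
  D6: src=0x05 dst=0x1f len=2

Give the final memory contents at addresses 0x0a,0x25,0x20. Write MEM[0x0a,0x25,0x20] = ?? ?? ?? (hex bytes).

  after D0: wrote 8B at 0x0a = 0dd0511e2e011ba6
  after D1: wrote 8B at 0x0b = 219c420dd0511e2e
  after D2: wrote 7B at 0x06 = 420dd0511e2e01
  after D3: wrote 3B at 0x15 = 7572c5
  after D4: wrote 3B at 0x04 = eb82ab
  after D5: wrote 2B at 0x05 = 511e
  after D6: wrote 2B at 0x1f = 511e
query mem[0x0a]=0x1e, mem[0x25]=0x75, mem[0x20]=0x1e

MEM[0x0a,0x25,0x20] = 1e 75 1e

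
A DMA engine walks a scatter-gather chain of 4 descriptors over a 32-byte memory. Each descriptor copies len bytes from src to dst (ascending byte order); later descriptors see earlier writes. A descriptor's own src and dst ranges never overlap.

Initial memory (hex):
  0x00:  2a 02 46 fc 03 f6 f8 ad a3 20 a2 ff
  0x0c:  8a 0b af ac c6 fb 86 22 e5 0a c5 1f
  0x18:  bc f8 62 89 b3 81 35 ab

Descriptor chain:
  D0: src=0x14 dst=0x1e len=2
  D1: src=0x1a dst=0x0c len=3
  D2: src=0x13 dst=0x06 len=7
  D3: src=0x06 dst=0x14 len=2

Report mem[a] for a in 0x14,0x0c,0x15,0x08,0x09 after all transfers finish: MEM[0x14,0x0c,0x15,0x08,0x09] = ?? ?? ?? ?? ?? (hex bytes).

D0: mem[0x1e..0x1f] <- [e5 0a]
D1: mem[0x0c..0x0e] <- [62 89 b3]
D2: mem[0x06..0x0c] <- [22 e5 0a c5 1f bc f8]
D3: mem[0x14..0x15] <- [22 e5]
query mem[0x14]=0x22, mem[0x0c]=0xf8, mem[0x15]=0xe5, mem[0x08]=0x0a, mem[0x09]=0xc5

MEM[0x14,0x0c,0x15,0x08,0x09] = 22 f8 e5 0a c5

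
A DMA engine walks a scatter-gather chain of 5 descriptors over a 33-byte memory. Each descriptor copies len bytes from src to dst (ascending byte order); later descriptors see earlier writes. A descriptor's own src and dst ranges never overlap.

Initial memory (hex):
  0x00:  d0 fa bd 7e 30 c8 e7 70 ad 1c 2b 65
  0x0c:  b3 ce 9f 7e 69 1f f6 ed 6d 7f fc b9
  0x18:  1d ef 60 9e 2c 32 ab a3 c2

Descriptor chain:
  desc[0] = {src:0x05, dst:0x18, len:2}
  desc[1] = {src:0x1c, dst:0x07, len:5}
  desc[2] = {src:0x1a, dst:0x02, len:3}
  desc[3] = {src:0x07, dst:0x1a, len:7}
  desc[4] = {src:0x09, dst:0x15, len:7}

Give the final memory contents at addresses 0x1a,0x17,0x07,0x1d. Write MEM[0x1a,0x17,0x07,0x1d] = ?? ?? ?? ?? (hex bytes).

#0 dst[0x18+2] := {0xc8,0xe7}
#1 dst[0x07+5] := {0x2c,0x32,0xab,0xa3,0xc2}
#2 dst[0x02+3] := {0x60,0x9e,0x2c}
#3 dst[0x1a+7] := {0x2c,0x32,0xab,0xa3,0xc2,0xb3,0xce}
#4 dst[0x15+7] := {0xab,0xa3,0xc2,0xb3,0xce,0x9f,0x7e}
query mem[0x1a]=0x9f, mem[0x17]=0xc2, mem[0x07]=0x2c, mem[0x1d]=0xa3

MEM[0x1a,0x17,0x07,0x1d] = 9f c2 2c a3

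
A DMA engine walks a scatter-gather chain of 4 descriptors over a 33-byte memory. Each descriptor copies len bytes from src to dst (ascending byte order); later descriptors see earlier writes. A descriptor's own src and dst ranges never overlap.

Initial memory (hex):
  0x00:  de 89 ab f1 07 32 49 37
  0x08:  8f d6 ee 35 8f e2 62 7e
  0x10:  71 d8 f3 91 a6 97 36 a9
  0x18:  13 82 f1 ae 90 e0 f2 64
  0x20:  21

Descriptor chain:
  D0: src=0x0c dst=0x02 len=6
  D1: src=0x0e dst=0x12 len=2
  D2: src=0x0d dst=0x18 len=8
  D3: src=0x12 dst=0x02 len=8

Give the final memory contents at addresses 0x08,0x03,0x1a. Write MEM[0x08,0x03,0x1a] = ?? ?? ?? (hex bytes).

#0 dst[0x02+6] := {0x8f,0xe2,0x62,0x7e,0x71,0xd8}
#1 dst[0x12+2] := {0x62,0x7e}
#2 dst[0x18+8] := {0xe2,0x62,0x7e,0x71,0xd8,0x62,0x7e,0xa6}
#3 dst[0x02+8] := {0x62,0x7e,0xa6,0x97,0x36,0xa9,0xe2,0x62}
query mem[0x08]=0xe2, mem[0x03]=0x7e, mem[0x1a]=0x7e

MEM[0x08,0x03,0x1a] = e2 7e 7e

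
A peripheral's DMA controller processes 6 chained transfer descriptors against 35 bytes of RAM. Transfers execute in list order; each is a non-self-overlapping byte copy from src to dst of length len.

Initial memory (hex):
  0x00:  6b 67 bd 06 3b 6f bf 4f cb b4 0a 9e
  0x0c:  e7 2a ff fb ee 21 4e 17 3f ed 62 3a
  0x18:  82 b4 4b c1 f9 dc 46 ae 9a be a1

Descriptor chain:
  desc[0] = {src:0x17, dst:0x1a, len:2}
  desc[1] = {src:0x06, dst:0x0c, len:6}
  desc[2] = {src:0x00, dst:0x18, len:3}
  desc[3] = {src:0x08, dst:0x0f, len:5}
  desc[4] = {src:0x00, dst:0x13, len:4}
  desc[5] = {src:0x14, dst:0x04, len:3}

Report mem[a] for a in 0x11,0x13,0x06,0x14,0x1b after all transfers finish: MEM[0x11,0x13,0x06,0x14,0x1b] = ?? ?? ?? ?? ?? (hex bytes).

MEM[0x11,0x13,0x06,0x14,0x1b] = 0a 6b 06 67 82

[0] 0x17->0x1a len=2 : 3a 82
[1] 0x06->0x0c len=6 : bf 4f cb b4 0a 9e
[2] 0x00->0x18 len=3 : 6b 67 bd
[3] 0x08->0x0f len=5 : cb b4 0a 9e bf
[4] 0x00->0x13 len=4 : 6b 67 bd 06
[5] 0x14->0x04 len=3 : 67 bd 06
query mem[0x11]=0x0a, mem[0x13]=0x6b, mem[0x06]=0x06, mem[0x14]=0x67, mem[0x1b]=0x82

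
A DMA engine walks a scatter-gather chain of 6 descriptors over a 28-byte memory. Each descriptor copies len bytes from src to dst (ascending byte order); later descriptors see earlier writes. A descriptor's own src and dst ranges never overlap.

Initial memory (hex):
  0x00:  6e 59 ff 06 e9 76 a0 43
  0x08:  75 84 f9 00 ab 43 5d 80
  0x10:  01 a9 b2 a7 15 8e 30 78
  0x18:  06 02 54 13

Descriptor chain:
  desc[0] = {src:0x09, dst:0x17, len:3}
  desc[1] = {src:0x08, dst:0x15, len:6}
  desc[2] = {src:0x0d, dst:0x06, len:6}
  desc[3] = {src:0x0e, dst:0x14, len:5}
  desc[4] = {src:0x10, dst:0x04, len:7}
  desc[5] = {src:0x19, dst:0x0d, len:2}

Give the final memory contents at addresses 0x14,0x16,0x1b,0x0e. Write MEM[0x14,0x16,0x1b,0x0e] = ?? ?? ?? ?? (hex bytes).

D0: mem[0x17..0x19] <- [84 f9 00]
D1: mem[0x15..0x1a] <- [75 84 f9 00 ab 43]
D2: mem[0x06..0x0b] <- [43 5d 80 01 a9 b2]
D3: mem[0x14..0x18] <- [5d 80 01 a9 b2]
D4: mem[0x04..0x0a] <- [01 a9 b2 a7 5d 80 01]
D5: mem[0x0d..0x0e] <- [ab 43]
query mem[0x14]=0x5d, mem[0x16]=0x01, mem[0x1b]=0x13, mem[0x0e]=0x43

MEM[0x14,0x16,0x1b,0x0e] = 5d 01 13 43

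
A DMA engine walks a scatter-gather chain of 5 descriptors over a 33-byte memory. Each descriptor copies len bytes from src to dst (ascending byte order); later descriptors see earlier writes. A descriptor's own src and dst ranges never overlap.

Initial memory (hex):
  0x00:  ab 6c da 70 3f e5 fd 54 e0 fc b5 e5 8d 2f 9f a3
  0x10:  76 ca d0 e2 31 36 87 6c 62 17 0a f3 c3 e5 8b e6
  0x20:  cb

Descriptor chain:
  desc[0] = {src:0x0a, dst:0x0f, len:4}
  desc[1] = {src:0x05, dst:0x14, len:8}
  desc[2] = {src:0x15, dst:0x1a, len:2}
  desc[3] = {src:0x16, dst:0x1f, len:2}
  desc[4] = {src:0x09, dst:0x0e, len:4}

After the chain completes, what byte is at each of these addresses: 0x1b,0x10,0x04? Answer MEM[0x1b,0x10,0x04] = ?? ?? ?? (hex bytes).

MEM[0x1b,0x10,0x04] = 54 e5 3f

#0 dst[0x0f+4] := {0xb5,0xe5,0x8d,0x2f}
#1 dst[0x14+8] := {0xe5,0xfd,0x54,0xe0,0xfc,0xb5,0xe5,0x8d}
#2 dst[0x1a+2] := {0xfd,0x54}
#3 dst[0x1f+2] := {0x54,0xe0}
#4 dst[0x0e+4] := {0xfc,0xb5,0xe5,0x8d}
query mem[0x1b]=0x54, mem[0x10]=0xe5, mem[0x04]=0x3f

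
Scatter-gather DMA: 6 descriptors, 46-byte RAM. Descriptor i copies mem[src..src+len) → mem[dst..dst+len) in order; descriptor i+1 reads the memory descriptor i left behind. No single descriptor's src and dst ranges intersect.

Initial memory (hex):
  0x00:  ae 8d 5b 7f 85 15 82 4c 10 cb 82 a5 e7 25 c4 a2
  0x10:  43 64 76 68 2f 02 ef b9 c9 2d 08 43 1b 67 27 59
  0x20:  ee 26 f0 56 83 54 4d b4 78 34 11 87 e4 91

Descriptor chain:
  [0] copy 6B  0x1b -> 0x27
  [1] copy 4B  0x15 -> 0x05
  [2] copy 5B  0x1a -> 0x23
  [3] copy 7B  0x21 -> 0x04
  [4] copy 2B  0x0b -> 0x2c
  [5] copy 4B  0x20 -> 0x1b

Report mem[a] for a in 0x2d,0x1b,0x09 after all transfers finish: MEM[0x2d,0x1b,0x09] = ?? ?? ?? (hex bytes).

[0] 0x1b->0x27 len=6 : 43 1b 67 27 59 ee
[1] 0x15->0x05 len=4 : 02 ef b9 c9
[2] 0x1a->0x23 len=5 : 08 43 1b 67 27
[3] 0x21->0x04 len=7 : 26 f0 08 43 1b 67 27
[4] 0x0b->0x2c len=2 : a5 e7
[5] 0x20->0x1b len=4 : ee 26 f0 08
query mem[0x2d]=0xe7, mem[0x1b]=0xee, mem[0x09]=0x67

MEM[0x2d,0x1b,0x09] = e7 ee 67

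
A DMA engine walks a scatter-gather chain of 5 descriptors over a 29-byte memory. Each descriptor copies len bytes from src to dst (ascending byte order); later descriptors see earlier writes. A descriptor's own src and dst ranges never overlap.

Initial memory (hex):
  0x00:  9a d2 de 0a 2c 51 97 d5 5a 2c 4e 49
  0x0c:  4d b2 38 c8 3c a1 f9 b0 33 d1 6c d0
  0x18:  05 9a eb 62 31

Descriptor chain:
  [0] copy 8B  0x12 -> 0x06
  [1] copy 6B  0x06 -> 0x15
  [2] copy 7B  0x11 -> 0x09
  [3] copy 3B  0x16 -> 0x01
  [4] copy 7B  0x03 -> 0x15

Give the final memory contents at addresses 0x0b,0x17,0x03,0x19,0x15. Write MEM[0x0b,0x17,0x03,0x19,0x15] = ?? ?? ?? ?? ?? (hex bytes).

[0] 0x12->0x06 len=8 : f9 b0 33 d1 6c d0 05 9a
[1] 0x06->0x15 len=6 : f9 b0 33 d1 6c d0
[2] 0x11->0x09 len=7 : a1 f9 b0 33 f9 b0 33
[3] 0x16->0x01 len=3 : b0 33 d1
[4] 0x03->0x15 len=7 : d1 2c 51 f9 b0 33 a1
query mem[0x0b]=0xb0, mem[0x17]=0x51, mem[0x03]=0xd1, mem[0x19]=0xb0, mem[0x15]=0xd1

MEM[0x0b,0x17,0x03,0x19,0x15] = b0 51 d1 b0 d1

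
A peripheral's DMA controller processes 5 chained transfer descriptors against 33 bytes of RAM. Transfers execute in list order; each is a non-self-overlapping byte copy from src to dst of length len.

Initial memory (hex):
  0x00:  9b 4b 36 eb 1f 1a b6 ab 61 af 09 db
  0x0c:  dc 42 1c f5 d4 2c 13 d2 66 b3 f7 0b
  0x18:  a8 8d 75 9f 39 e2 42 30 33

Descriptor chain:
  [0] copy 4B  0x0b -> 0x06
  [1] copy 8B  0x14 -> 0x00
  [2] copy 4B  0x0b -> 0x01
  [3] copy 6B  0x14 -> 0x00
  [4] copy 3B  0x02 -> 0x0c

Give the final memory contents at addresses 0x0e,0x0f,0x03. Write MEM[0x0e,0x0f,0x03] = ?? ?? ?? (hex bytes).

MEM[0x0e,0x0f,0x03] = a8 f5 0b

[0] 0x0b->0x06 len=4 : db dc 42 1c
[1] 0x14->0x00 len=8 : 66 b3 f7 0b a8 8d 75 9f
[2] 0x0b->0x01 len=4 : db dc 42 1c
[3] 0x14->0x00 len=6 : 66 b3 f7 0b a8 8d
[4] 0x02->0x0c len=3 : f7 0b a8
query mem[0x0e]=0xa8, mem[0x0f]=0xf5, mem[0x03]=0x0b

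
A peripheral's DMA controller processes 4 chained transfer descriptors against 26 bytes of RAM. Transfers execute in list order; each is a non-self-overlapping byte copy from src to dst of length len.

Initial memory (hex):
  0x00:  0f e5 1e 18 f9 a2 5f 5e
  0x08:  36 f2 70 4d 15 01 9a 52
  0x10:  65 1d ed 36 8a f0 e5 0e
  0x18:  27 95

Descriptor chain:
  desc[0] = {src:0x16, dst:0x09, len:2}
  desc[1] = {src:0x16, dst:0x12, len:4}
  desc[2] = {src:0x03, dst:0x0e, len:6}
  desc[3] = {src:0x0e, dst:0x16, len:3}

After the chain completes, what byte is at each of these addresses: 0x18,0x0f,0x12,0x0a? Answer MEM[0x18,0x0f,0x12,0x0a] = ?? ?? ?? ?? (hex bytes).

D0: mem[0x09..0x0a] <- [e5 0e]
D1: mem[0x12..0x15] <- [e5 0e 27 95]
D2: mem[0x0e..0x13] <- [18 f9 a2 5f 5e 36]
D3: mem[0x16..0x18] <- [18 f9 a2]
query mem[0x18]=0xa2, mem[0x0f]=0xf9, mem[0x12]=0x5e, mem[0x0a]=0x0e

MEM[0x18,0x0f,0x12,0x0a] = a2 f9 5e 0e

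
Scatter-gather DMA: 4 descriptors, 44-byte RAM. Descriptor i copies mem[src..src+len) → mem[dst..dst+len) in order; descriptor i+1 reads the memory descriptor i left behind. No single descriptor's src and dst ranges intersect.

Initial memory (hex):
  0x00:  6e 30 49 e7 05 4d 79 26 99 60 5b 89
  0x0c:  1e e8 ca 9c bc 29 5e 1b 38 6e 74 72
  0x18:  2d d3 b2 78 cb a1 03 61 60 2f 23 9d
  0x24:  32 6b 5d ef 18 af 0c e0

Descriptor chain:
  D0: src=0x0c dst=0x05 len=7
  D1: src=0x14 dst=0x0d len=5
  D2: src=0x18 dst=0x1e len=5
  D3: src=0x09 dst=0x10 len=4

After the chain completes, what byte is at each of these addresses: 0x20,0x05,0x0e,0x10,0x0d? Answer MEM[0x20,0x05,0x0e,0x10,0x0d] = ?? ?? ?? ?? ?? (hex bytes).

MEM[0x20,0x05,0x0e,0x10,0x0d] = b2 1e 6e bc 38

D0: mem[0x05..0x0b] <- [1e e8 ca 9c bc 29 5e]
D1: mem[0x0d..0x11] <- [38 6e 74 72 2d]
D2: mem[0x1e..0x22] <- [2d d3 b2 78 cb]
D3: mem[0x10..0x13] <- [bc 29 5e 1e]
query mem[0x20]=0xb2, mem[0x05]=0x1e, mem[0x0e]=0x6e, mem[0x10]=0xbc, mem[0x0d]=0x38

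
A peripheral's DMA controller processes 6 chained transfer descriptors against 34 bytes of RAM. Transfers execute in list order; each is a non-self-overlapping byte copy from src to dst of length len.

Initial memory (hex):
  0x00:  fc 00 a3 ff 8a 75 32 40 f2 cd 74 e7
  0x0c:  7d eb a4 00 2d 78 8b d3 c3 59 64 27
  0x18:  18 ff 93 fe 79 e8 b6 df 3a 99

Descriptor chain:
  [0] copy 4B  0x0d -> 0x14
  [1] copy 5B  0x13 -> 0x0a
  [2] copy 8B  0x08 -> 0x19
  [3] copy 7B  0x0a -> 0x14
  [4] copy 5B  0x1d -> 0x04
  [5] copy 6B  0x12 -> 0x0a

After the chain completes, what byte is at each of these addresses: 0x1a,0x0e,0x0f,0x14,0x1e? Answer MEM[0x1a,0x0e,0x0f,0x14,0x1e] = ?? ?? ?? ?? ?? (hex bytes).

MEM[0x1a,0x0e,0x0f,0x14,0x1e] = 2d a4 00 d3 00

#0 dst[0x14+4] := {0xeb,0xa4,0x00,0x2d}
#1 dst[0x0a+5] := {0xd3,0xeb,0xa4,0x00,0x2d}
#2 dst[0x19+8] := {0xf2,0xcd,0xd3,0xeb,0xa4,0x00,0x2d,0x00}
#3 dst[0x14+7] := {0xd3,0xeb,0xa4,0x00,0x2d,0x00,0x2d}
#4 dst[0x04+5] := {0xa4,0x00,0x2d,0x00,0x99}
#5 dst[0x0a+6] := {0x8b,0xd3,0xd3,0xeb,0xa4,0x00}
query mem[0x1a]=0x2d, mem[0x0e]=0xa4, mem[0x0f]=0x00, mem[0x14]=0xd3, mem[0x1e]=0x00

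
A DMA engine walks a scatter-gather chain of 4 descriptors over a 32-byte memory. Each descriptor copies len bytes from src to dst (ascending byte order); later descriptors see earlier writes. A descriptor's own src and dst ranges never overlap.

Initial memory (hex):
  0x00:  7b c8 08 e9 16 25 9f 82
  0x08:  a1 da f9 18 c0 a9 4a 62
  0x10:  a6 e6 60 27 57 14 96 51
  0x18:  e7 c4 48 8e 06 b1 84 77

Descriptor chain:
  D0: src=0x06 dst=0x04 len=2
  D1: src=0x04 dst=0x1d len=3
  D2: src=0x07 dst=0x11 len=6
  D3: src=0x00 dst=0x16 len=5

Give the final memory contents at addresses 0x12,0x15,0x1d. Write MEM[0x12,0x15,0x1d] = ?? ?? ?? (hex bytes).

  after D0: wrote 2B at 0x04 = 9f82
  after D1: wrote 3B at 0x1d = 9f829f
  after D2: wrote 6B at 0x11 = 82a1daf918c0
  after D3: wrote 5B at 0x16 = 7bc808e99f
query mem[0x12]=0xa1, mem[0x15]=0x18, mem[0x1d]=0x9f

MEM[0x12,0x15,0x1d] = a1 18 9f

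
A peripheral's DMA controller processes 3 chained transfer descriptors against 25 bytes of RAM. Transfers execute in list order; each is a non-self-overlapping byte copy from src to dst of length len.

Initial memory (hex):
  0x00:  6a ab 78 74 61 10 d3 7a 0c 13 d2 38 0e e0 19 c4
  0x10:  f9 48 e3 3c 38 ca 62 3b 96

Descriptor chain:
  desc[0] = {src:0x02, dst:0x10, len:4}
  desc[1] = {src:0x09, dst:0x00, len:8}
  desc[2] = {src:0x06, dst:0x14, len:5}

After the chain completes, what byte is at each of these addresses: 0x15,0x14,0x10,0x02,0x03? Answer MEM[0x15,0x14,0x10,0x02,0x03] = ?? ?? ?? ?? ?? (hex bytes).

[0] 0x02->0x10 len=4 : 78 74 61 10
[1] 0x09->0x00 len=8 : 13 d2 38 0e e0 19 c4 78
[2] 0x06->0x14 len=5 : c4 78 0c 13 d2
query mem[0x15]=0x78, mem[0x14]=0xc4, mem[0x10]=0x78, mem[0x02]=0x38, mem[0x03]=0x0e

MEM[0x15,0x14,0x10,0x02,0x03] = 78 c4 78 38 0e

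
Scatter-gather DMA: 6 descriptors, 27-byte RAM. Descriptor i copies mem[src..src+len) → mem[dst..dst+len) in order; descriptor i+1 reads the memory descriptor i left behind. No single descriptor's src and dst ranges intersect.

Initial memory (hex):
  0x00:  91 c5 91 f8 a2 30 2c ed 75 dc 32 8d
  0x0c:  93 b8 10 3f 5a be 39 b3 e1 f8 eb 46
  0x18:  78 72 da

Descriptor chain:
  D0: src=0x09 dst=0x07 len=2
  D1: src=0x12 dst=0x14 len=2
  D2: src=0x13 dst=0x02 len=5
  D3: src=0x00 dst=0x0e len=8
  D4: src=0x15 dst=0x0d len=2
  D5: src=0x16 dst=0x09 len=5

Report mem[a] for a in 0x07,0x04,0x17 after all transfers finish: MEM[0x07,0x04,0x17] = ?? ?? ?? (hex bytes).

#0 dst[0x07+2] := {0xdc,0x32}
#1 dst[0x14+2] := {0x39,0xb3}
#2 dst[0x02+5] := {0xb3,0x39,0xb3,0xeb,0x46}
#3 dst[0x0e+8] := {0x91,0xc5,0xb3,0x39,0xb3,0xeb,0x46,0xdc}
#4 dst[0x0d+2] := {0xdc,0xeb}
#5 dst[0x09+5] := {0xeb,0x46,0x78,0x72,0xda}
query mem[0x07]=0xdc, mem[0x04]=0xb3, mem[0x17]=0x46

MEM[0x07,0x04,0x17] = dc b3 46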